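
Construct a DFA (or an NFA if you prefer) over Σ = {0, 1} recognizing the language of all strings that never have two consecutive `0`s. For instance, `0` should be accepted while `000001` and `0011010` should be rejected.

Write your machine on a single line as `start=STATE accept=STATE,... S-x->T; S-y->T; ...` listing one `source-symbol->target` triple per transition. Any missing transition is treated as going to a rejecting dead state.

This is the complement of 'contains `00`'. Use the same substring-matching states — q0 through q2 holding how much of `00` has just been matched — but flip the accepting set: everything except the trap q2 accepts.
With 3 states:
        0   1  
>* q0   q1  q0 
 * q1   q2  q0 
   q2   q2  q2 
(> = start, * = accepting)

start=q0; accept=q0,q1; q0-0->q1; q0-1->q0; q1-0->q2; q1-1->q0; q2-0->q2; q2-1->q2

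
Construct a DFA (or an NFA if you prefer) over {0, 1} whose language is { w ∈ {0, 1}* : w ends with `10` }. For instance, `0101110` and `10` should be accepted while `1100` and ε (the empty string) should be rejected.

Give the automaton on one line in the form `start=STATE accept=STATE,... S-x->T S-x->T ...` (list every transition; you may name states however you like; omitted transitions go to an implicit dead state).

start=q0 accept=q2 q0-0->q0 q0-1->q1 q1-0->q2 q1-1->q1 q2-0->q0 q2-1->q1

Remember how much of `10` the current input suffix matches. State q0 means no match yet; q1 means the last symbol is `1`; q2 means the last 2 symbols are `10`. Only q2 accepts. On a mismatch, fall back to the longest proper suffix that is still a prefix of `10`.
        0   1  
>  q0   q0  q1 
   q1   q2  q1 
 * q2   q0  q1 
(> = start, * = accepting)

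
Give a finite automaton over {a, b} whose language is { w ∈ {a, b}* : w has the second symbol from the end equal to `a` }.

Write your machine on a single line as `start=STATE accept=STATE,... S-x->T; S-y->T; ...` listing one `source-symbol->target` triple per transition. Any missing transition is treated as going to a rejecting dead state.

Because acceptance depends on a position counted from the end, the machine has to buffer the most recent 2 symbols. Make each state the string of the last up-to-2 symbols read; on input `x` shift the window left and append `x`. Accept when the buffered window has length 2 and begins with `a`.
With 7 states:
        a   b  
>  q0   q1  q2 
   q1   q3  q4 
   q2   q5  q6 
 * q3   q3  q4 
 * q4   q5  q6 
   q5   q3  q4 
   q6   q5  q6 
(> = start, * = accepting)

start=q0; accept=q3,q4; q0-a->q1; q0-b->q2; q1-a->q3; q1-b->q4; q2-a->q5; q2-b->q6; q3-a->q3; q3-b->q4; q4-a->q5; q4-b->q6; q5-a->q3; q5-b->q4; q6-a->q5; q6-b->q6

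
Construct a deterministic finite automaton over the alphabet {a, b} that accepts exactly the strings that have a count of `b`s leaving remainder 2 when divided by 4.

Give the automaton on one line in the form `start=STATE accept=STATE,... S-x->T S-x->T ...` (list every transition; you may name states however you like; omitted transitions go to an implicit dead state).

The only thing that matters is how many `b`s have appeared, reduced mod 4. Use one state per residue: S0 for 0, …, S3 for 3. Reading `b` moves to the next residue; anything else stays put. S2 is accepting.
        a   b  
>  S0   S0  S1 
   S1   S1  S2 
 * S2   S2  S3 
   S3   S3  S0 
(> = start, * = accepting)

start=S0 accept=S2 S0-a->S0 S0-b->S1 S1-a->S1 S1-b->S2 S2-a->S2 S2-b->S3 S3-a->S3 S3-b->S0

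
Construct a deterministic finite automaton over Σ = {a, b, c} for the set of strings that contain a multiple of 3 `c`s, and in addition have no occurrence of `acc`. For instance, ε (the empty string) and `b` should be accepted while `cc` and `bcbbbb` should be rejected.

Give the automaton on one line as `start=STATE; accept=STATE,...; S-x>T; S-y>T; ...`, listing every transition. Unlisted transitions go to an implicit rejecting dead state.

Run two small machines in parallel and take their product. The first has 3 states tracking the count of `c`s modulo 3; the second has 4 states tracking partial matches of the forbidden pattern `acc`. A product state is a pair (one from each), accepting exactly when both do. After merging equivalent states the machine shrinks.
10 states suffice.
        a   b   c  
>* q0   q1  q0  q2 
 * q1   q1  q0  q3 
   q2   q4  q2  q5 
   q3   q4  q2  q6 
   q4   q4  q2  q7 
   q5   q8  q5  q0 
   q6   q6  q6  q6 
   q7   q8  q5  q6 
   q8   q8  q5  q9 
 * q9   q1  q0  q6 
(> = start, * = accepting)

start=q0; accept=q0,q1,q9; q0-a>q1; q0-b>q0; q0-c>q2; q1-a>q1; q1-b>q0; q1-c>q3; q2-a>q4; q2-b>q2; q2-c>q5; q3-a>q4; q3-b>q2; q3-c>q6; q4-a>q4; q4-b>q2; q4-c>q7; q5-a>q8; q5-b>q5; q5-c>q0; q6-a>q6; q6-b>q6; q6-c>q6; q7-a>q8; q7-b>q5; q7-c>q6; q8-a>q8; q8-b>q5; q8-c>q9; q9-a>q1; q9-b>q0; q9-c>q6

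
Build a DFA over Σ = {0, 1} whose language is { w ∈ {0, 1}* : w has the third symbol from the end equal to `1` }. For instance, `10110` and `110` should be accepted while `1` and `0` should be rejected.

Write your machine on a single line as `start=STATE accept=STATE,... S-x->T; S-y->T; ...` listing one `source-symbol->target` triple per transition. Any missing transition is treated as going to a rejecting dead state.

start=S0; accept=S11,S12,S13,S14; S0-0->S1; S0-1->S2; S1-0->S3; S1-1->S4; S2-0->S5; S2-1->S6; S3-0->S7; S3-1->S8; S4-0->S9; S4-1->S10; S5-0->S11; S5-1->S12; S6-0->S13; S6-1->S14; S7-0->S7; S7-1->S8; S8-0->S9; S8-1->S10; S9-0->S11; S9-1->S12; S10-0->S13; S10-1->S14; S11-0->S7; S11-1->S8; S12-0->S9; S12-1->S10; S13-0->S11; S13-1->S12; S14-0->S13; S14-1->S14

A DFA must remember the last 3 symbols (since which symbol is third-to-last isn't known until the input ends). Use one state per possible window of the last ≤3 symbols; accept from those whose window starts with `1`.
15 states suffice.
          0    1  
>  S0     S1   S2 
   S1     S3   S4 
   S2     S5   S6 
   S3     S7   S8 
   S4     S9  S10 
   S5    S11  S12 
   S6    S13  S14 
   S7     S7   S8 
   S8     S9  S10 
   S9    S11  S12 
   S10   S13  S14 
 * S11    S7   S8 
 * S12    S9  S10 
 * S13   S11  S12 
 * S14   S13  S14 
(> = start, * = accepting)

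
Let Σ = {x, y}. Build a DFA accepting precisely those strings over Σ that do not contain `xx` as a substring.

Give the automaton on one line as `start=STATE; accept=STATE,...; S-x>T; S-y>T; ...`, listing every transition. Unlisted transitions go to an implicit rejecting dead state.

start=S0; accept=S0,S1; S0-x>S1; S0-y>S0; S1-x>S2; S1-y>S0; S2-x>S2; S2-y>S2

This is the complement of 'contains `xx`'. Use the same substring-matching states — S0 through S2 holding how much of `xx` has just been matched — but flip the accepting set: everything except the trap S2 accepts.
With 3 states:
        x   y  
>* S0   S1  S0 
 * S1   S2  S0 
   S2   S2  S2 
(> = start, * = accepting)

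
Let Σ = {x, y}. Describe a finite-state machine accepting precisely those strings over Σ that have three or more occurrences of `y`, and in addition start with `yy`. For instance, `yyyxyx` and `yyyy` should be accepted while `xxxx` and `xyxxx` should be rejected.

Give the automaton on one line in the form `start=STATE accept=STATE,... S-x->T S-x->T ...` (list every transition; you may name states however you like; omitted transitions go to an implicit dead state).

start=q0 accept=q4 q0-x->q1 q0-y->q2 q1-x->q1 q1-y->q1 q2-x->q1 q2-y->q3 q3-x->q3 q3-y->q4 q4-x->q4 q4-y->q4

Build one automaton per condition and run them in lockstep. The first has 5 states tracking the count of `y`s, saturating at 4; the second has 4 states tracking whether the input so far still matches the prefix `yy`. A product state is a pair (one from each), accepting exactly when both do. Equivalent product states are then merged.
With 5 states:
        x   y  
>  q0   q1  q2 
   q1   q1  q1 
   q2   q1  q3 
   q3   q3  q4 
 * q4   q4  q4 
(> = start, * = accepting)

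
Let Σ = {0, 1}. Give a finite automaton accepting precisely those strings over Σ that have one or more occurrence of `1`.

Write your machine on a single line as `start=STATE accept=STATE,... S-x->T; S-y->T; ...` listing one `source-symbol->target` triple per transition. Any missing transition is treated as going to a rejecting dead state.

Only the number of `1`s matters, and only up to 2. Make a chain q0 → q1 → q2 advanced by each `1` (with q2 absorbing); every other symbol self-loops. The accepting set is {q1, q2}.
A 3-state machine:
        0   1  
>  q0   q0  q1 
 * q1   q1  q2 
 * q2   q2  q2 
(> = start, * = accepting)

start=q0; accept=q1,q2; q0-0->q0; q0-1->q1; q1-0->q1; q1-1->q2; q2-0->q2; q2-1->q2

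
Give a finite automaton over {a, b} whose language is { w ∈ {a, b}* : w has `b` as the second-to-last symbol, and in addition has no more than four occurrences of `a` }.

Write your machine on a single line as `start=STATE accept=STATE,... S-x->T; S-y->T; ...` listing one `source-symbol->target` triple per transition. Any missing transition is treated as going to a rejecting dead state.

Run two small machines in parallel and take their product. One (7 states) tracks the last 2 symbols read; the other (6 states) tracks the count of `a`s, saturating at 5. Each combined state is a pair, one component from each; accept when both components accept. Minimizing collapses redundant product states.
20 states suffice.
          a    b  
>  s0     s1   s2 
   s1     s3   s4 
   s2     s5   s6 
   s3     s7   s8 
   s4     s9  s10 
 * s5     s3   s4 
 * s6     s5   s6 
   s7    s11  s12 
   s8    s13  s14 
 * s9     s7   s8 
 * s10    s9  s10 
   s11   s15  s16 
   s12   s17  s18 
 * s13   s11  s12 
 * s14   s13  s14 
   s15   s15  s15 
   s16   s15  s19 
 * s17   s15  s16 
 * s18   s17  s18 
 * s19   s15  s19 
(> = start, * = accepting)

start=s0; accept=s5,s6,s9,s10,s13,s14,s17,s18,s19; s0-a->s1; s0-b->s2; s1-a->s3; s1-b->s4; s2-a->s5; s2-b->s6; s3-a->s7; s3-b->s8; s4-a->s9; s4-b->s10; s5-a->s3; s5-b->s4; s6-a->s5; s6-b->s6; s7-a->s11; s7-b->s12; s8-a->s13; s8-b->s14; s9-a->s7; s9-b->s8; s10-a->s9; s10-b->s10; s11-a->s15; s11-b->s16; s12-a->s17; s12-b->s18; s13-a->s11; s13-b->s12; s14-a->s13; s14-b->s14; s15-a->s15; s15-b->s15; s16-a->s15; s16-b->s19; s17-a->s15; s17-b->s16; s18-a->s17; s18-b->s18; s19-a->s15; s19-b->s19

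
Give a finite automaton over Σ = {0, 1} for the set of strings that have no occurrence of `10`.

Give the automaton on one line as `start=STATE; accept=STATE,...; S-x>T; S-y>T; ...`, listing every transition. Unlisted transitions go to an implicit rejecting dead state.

This is the complement of 'contains `10`'. Use the same substring-matching states — S0 through S2 holding how much of `10` has just been matched — but flip the accepting set: everything except the trap S2 accepts.
With 3 states:
        0   1  
>* S0   S0  S1 
 * S1   S2  S1 
   S2   S2  S2 
(> = start, * = accepting)

start=S0; accept=S0,S1; S0-0>S0; S0-1>S1; S1-0>S2; S1-1>S1; S2-0>S2; S2-1>S2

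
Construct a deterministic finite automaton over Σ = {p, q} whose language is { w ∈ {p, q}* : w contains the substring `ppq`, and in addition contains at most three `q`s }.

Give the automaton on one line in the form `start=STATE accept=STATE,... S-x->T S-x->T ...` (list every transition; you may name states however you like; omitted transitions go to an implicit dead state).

start=A accept=G,K,O A-p->B A-q->C B-p->D B-q->C C-p->E C-q->F D-p->D D-q->G E-p->H E-q->F F-p->I F-q->J G-p->G G-q->K H-p->H H-q->K I-p->L I-q->J J-p->M J-q->N K-p->K K-q->O L-p->L L-q->O M-p->P M-q->N N-p->Q N-q->N O-p->O O-q->R P-p->P P-q->R Q-p->S Q-q->N R-p->R R-q->R S-p->S S-q->R

Build one automaton per condition and run them in lockstep. One (4 states) tracks whether and how much of `ppq` has been seen; the other (5 states) tracks the count of `q`s, saturating at 4. Each combined state is a pair, one component from each; accept when both components accept.
With 19 states:
       p  q 
>  A   B  C 
   B   D  C 
   C   E  F 
   D   D  G 
   E   H  F 
   F   I  J 
 * G   G  K 
   H   H  K 
   I   L  J 
   J   M  N 
 * K   K  O 
   L   L  O 
   M   P  N 
   N   Q  N 
 * O   O  R 
   P   P  R 
   Q   S  N 
   R   R  R 
   S   S  R 
(> = start, * = accepting)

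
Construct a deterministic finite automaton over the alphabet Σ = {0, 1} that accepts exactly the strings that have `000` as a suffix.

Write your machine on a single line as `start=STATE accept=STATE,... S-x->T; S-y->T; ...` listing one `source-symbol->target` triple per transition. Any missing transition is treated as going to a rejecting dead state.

start=A; accept=D; A-0->B; A-1->A; B-0->C; B-1->A; C-0->D; C-1->A; D-0->D; D-1->A

Let each state record the length of the longest suffix of the input read so far that is also a prefix of `000`. B means the last symbol is `0`; C means the last 2 symbols are `00`; D means the last 3 symbols are `000`. Accept only at D, where the string currently ends in `000`.
       0  1 
>  A   B  A 
   B   C  A 
   C   D  A 
 * D   D  A 
(> = start, * = accepting)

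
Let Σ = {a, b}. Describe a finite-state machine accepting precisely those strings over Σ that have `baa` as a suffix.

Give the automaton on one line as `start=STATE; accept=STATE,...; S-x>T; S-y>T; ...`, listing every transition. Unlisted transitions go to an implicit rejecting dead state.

Remember how much of `baa` the current input suffix matches. State S0 means no match yet; S1 means the last symbol is `b`; S2 means the last 2 symbols are `ba`; S3 means the last 3 symbols are `baa`. Only S3 accepts. On a mismatch, fall back to the longest proper suffix that is still a prefix of `baa`.
With 4 states:
        a   b  
>  S0   S0  S1 
   S1   S2  S1 
   S2   S3  S1 
 * S3   S0  S1 
(> = start, * = accepting)

start=S0; accept=S3; S0-a>S0; S0-b>S1; S1-a>S2; S1-b>S1; S2-a>S3; S2-b>S1; S3-a>S0; S3-b>S1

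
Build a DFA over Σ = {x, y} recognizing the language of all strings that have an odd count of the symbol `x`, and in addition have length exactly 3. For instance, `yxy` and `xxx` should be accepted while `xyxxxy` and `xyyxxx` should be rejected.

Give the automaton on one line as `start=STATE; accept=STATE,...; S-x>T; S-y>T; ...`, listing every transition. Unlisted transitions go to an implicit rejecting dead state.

start=s0; accept=s5; s0-x>s1; s0-y>s2; s1-x>s3; s1-y>s4; s2-x>s4; s2-y>s3; s3-x>s5; s3-y>s6; s4-x>s6; s4-y>s5; s5-x>s6; s5-y>s6; s6-x>s6; s6-y>s6

Build one automaton per condition and run them in lockstep. The first has 2 states tracking the count of `x`s modulo 2; the second has 5 states tracking the input length, saturating at 4. A product state is a pair (one from each), accepting exactly when both do. Minimizing collapses redundant product states.
A 7-state machine:
        x   y  
>  s0   s1  s2 
   s1   s3  s4 
   s2   s4  s3 
   s3   s5  s6 
   s4   s6  s5 
 * s5   s6  s6 
   s6   s6  s6 
(> = start, * = accepting)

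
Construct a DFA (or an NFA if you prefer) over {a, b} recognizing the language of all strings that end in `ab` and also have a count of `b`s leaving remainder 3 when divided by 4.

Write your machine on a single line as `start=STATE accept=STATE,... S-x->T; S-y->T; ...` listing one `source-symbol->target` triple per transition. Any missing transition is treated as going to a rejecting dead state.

start=S0; accept=S5; S0-a->S0; S0-b->S1; S1-a->S1; S1-b->S2; S2-a->S3; S2-b->S4; S3-a->S3; S3-b->S5; S4-a->S4; S4-b->S0; S5-a->S4; S5-b->S0

Build one automaton per condition and run them in lockstep. The first has 3 states tracking how much of the suffix `ab` has currently been matched; the second has 4 states tracking the count of `b`s modulo 4. A product state is a pair (one from each), accepting exactly when both do. Minimizing collapses redundant product states.
A 6-state machine:
        a   b  
>  S0   S0  S1 
   S1   S1  S2 
   S2   S3  S4 
   S3   S3  S5 
   S4   S4  S0 
 * S5   S4  S0 
(> = start, * = accepting)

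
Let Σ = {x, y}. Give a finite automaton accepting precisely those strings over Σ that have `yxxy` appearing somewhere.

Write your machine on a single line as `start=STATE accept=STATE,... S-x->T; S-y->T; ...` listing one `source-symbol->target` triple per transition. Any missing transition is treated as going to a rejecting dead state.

start=S0; accept=S4; S0-x->S0; S0-y->S1; S1-x->S2; S1-y->S1; S2-x->S3; S2-y->S1; S3-x->S0; S3-y->S4; S4-x->S4; S4-y->S4

States S0..S3 record the length of the longest prefix of `yxxy` that matches the current input suffix. Reaching S4 means `yxxy` has been seen, and we stay there forever. Accept from S4.
5 states suffice.
        x   y  
>  S0   S0  S1 
   S1   S2  S1 
   S2   S3  S1 
   S3   S0  S4 
 * S4   S4  S4 
(> = start, * = accepting)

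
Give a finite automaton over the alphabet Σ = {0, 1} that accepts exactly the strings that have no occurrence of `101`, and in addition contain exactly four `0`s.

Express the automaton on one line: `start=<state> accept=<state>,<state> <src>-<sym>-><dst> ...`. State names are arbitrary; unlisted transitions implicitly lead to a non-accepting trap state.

Run two small machines in parallel and take their product. The first has 4 states tracking partial matches of the forbidden pattern `101`; the second has 6 states tracking the count of `0`s, saturating at 5. A product state is a pair (one from each), accepting exactly when both do.
          0    1  
>  q0     q1   q2 
   q1     q3   q4 
   q2     q5   q2 
   q3     q6   q7 
   q4     q8   q4 
   q5     q3   q9 
   q6    q10  q11 
   q7    q12   q7 
   q8     q6  q13 
   q9    q13   q9 
 * q10   q14  q15 
   q11   q16  q11 
   q12   q10  q17 
   q13   q17  q13 
   q14   q14  q18 
 * q15   q19  q15 
 * q16   q14  q20 
   q17   q20  q17 
   q18   q19  q18 
   q19   q14  q21 
   q20   q21  q20 
   q21   q21  q21 
(> = start, * = accepting)

start=q0 accept=q10,q15,q16 q0-0->q1 q0-1->q2 q1-0->q3 q1-1->q4 q2-0->q5 q2-1->q2 q3-0->q6 q3-1->q7 q4-0->q8 q4-1->q4 q5-0->q3 q5-1->q9 q6-0->q10 q6-1->q11 q7-0->q12 q7-1->q7 q8-0->q6 q8-1->q13 q9-0->q13 q9-1->q9 q10-0->q14 q10-1->q15 q11-0->q16 q11-1->q11 q12-0->q10 q12-1->q17 q13-0->q17 q13-1->q13 q14-0->q14 q14-1->q18 q15-0->q19 q15-1->q15 q16-0->q14 q16-1->q20 q17-0->q20 q17-1->q17 q18-0->q19 q18-1->q18 q19-0->q14 q19-1->q21 q20-0->q21 q20-1->q20 q21-0->q21 q21-1->q21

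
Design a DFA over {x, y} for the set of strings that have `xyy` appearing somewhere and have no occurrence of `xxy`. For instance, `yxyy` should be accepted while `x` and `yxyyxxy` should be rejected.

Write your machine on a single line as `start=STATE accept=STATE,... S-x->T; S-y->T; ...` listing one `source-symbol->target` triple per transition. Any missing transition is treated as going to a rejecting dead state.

Build one automaton per condition and run them in lockstep. The first has 4 states tracking whether and how much of `xyy` has been seen; the second has 4 states tracking partial matches of the forbidden pattern `xxy`. A product state is a pair (one from each), accepting exactly when both do.
A 10-state machine:
        x   y  
>  q0   q1  q0 
   q1   q2  q3 
   q2   q2  q4 
   q3   q1  q5 
   q4   q6  q7 
 * q5   q8  q5 
   q6   q6  q4 
   q7   q7  q7 
 * q8   q9  q5 
 * q9   q9  q7 
(> = start, * = accepting)

start=q0; accept=q5,q8,q9; q0-x->q1; q0-y->q0; q1-x->q2; q1-y->q3; q2-x->q2; q2-y->q4; q3-x->q1; q3-y->q5; q4-x->q6; q4-y->q7; q5-x->q8; q5-y->q5; q6-x->q6; q6-y->q4; q7-x->q7; q7-y->q7; q8-x->q9; q8-y->q5; q9-x->q9; q9-y->q7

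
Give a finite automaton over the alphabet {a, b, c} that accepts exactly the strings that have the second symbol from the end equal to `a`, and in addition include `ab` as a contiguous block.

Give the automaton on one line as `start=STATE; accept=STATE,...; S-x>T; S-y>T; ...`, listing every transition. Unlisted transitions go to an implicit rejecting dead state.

start=S0; accept=S2,S5; S0-a>S1; S0-b>S0; S0-c>S0; S1-a>S1; S1-b>S2; S1-c>S0; S2-a>S3; S2-b>S4; S2-c>S4; S3-a>S5; S3-b>S2; S3-c>S2; S4-a>S3; S4-b>S4; S4-c>S4; S5-a>S5; S5-b>S2; S5-c>S2

Run two small machines in parallel and take their product. The first has 13 states tracking the last 2 symbols read; the second has 3 states tracking whether and how much of `ab` has been seen. A product state is a pair (one from each), accepting exactly when both do. After merging equivalent states the machine shrinks.
        a   b   c  
>  S0   S1  S0  S0 
   S1   S1  S2  S0 
 * S2   S3  S4  S4 
   S3   S5  S2  S2 
   S4   S3  S4  S4 
 * S5   S5  S2  S2 
(> = start, * = accepting)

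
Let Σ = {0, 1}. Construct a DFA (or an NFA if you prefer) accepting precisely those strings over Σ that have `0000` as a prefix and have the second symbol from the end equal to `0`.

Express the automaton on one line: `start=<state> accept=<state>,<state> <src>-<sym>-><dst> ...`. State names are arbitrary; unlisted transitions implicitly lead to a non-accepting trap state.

start=q0 accept=q5,q6 q0-0->q1 q0-1->q2 q1-0->q3 q1-1->q2 q2-0->q2 q2-1->q2 q3-0->q4 q3-1->q2 q4-0->q5 q4-1->q2 q5-0->q5 q5-1->q6 q6-0->q7 q6-1->q8 q7-0->q5 q7-1->q6 q8-0->q7 q8-1->q8

Run two small machines in parallel and take their product. The first has 6 states tracking whether the input so far still matches the prefix `0000`; the second has 7 states tracking the last 2 symbols read. A product state is a pair (one from each), accepting exactly when both do. After merging equivalent states the machine shrinks.
9 states suffice.
        0   1  
>  q0   q1  q2 
   q1   q3  q2 
   q2   q2  q2 
   q3   q4  q2 
   q4   q5  q2 
 * q5   q5  q6 
 * q6   q7  q8 
   q7   q5  q6 
   q8   q7  q8 
(> = start, * = accepting)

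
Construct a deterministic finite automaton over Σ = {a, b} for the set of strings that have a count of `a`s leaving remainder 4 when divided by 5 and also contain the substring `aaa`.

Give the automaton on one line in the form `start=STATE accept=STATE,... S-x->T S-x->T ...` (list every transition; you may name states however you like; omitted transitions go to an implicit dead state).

Run two small machines in parallel and take their product. One (5 states) tracks the count of `a`s modulo 5; the other (4 states) tracks whether and how much of `aaa` has been seen. Each combined state is a pair, one component from each; accept when both components accept.
With 20 states:
          a    b  
>  q0     q1   q0 
   q1     q2   q3 
   q2     q4   q5 
   q3     q6   q3 
   q4     q7   q4 
   q5     q8   q5 
   q6     q9   q5 
 * q7    q10   q7 
   q8    q11  q12 
   q9     q7  q12 
   q10   q13  q10 
   q11   q10  q14 
   q12   q15  q12 
   q13   q16  q13 
   q14   q17  q14 
   q15   q18  q14 
   q16    q4  q16 
   q17   q19   q0 
   q18   q13   q0 
   q19   q16   q3 
(> = start, * = accepting)

start=q0 accept=q7 q0-a->q1 q0-b->q0 q1-a->q2 q1-b->q3 q2-a->q4 q2-b->q5 q3-a->q6 q3-b->q3 q4-a->q7 q4-b->q4 q5-a->q8 q5-b->q5 q6-a->q9 q6-b->q5 q7-a->q10 q7-b->q7 q8-a->q11 q8-b->q12 q9-a->q7 q9-b->q12 q10-a->q13 q10-b->q10 q11-a->q10 q11-b->q14 q12-a->q15 q12-b->q12 q13-a->q16 q13-b->q13 q14-a->q17 q14-b->q14 q15-a->q18 q15-b->q14 q16-a->q4 q16-b->q16 q17-a->q19 q17-b->q0 q18-a->q13 q18-b->q0 q19-a->q16 q19-b->q3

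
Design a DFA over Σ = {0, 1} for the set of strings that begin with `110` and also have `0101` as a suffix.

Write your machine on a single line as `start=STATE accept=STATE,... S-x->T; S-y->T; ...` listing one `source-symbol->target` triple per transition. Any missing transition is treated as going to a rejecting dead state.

start=q0; accept=q8; q0-0->q1; q0-1->q2; q1-0->q1; q1-1->q1; q2-0->q1; q2-1->q3; q3-0->q4; q3-1->q1; q4-0->q4; q4-1->q5; q5-0->q6; q5-1->q7; q6-0->q4; q6-1->q8; q7-0->q4; q7-1->q7; q8-0->q6; q8-1->q7

Handle the two conditions separately and then intersect. The first has 5 states tracking whether the input so far still matches the prefix `110`; the second has 5 states tracking how much of the suffix `0101` has currently been matched. A product state is a pair (one from each), accepting exactly when both do. Equivalent product states are then merged.
        0   1  
>  q0   q1  q2 
   q1   q1  q1 
   q2   q1  q3 
   q3   q4  q1 
   q4   q4  q5 
   q5   q6  q7 
   q6   q4  q8 
   q7   q4  q7 
 * q8   q6  q7 
(> = start, * = accepting)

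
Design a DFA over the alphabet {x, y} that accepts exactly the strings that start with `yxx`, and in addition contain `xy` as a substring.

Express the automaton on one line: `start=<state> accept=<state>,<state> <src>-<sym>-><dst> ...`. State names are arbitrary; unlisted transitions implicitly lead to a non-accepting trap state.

Handle the two conditions separately and then intersect. One (5 states) tracks whether the input so far still matches the prefix `yxx`; the other (3 states) tracks whether and how much of `xy` has been seen. Each combined state is a pair, one component from each; accept when both components accept.
        x   y  
>  q0   q1  q2 
   q1   q1  q3 
   q2   q4  q5 
   q3   q3  q3 
   q4   q6  q3 
   q5   q1  q5 
   q6   q6  q7 
 * q7   q7  q7 
(> = start, * = accepting)

start=q0 accept=q7 q0-x->q1 q0-y->q2 q1-x->q1 q1-y->q3 q2-x->q4 q2-y->q5 q3-x->q3 q3-y->q3 q4-x->q6 q4-y->q3 q5-x->q1 q5-y->q5 q6-x->q6 q6-y->q7 q7-x->q7 q7-y->q7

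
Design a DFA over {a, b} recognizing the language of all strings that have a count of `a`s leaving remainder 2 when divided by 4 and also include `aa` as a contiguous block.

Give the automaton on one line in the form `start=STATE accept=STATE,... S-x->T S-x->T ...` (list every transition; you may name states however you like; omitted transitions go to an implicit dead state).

Handle the two conditions separately and then intersect. One (4 states) tracks the count of `a`s modulo 4; the other (3 states) tracks whether and how much of `aa` has been seen. Each combined state is a pair, one component from each; accept when both components accept.
12 states suffice.
          a    b  
>  q0     q1   q0 
   q1     q2   q3 
 * q2     q4   q2 
   q3     q5   q3 
   q4     q6   q4 
   q5     q4   q7 
   q6     q8   q6 
   q7     q9   q7 
   q8     q2   q8 
   q9     q6  q10 
   q10   q11  q10 
   q11    q8   q0 
(> = start, * = accepting)

start=q0 accept=q2 q0-a->q1 q0-b->q0 q1-a->q2 q1-b->q3 q2-a->q4 q2-b->q2 q3-a->q5 q3-b->q3 q4-a->q6 q4-b->q4 q5-a->q4 q5-b->q7 q6-a->q8 q6-b->q6 q7-a->q9 q7-b->q7 q8-a->q2 q8-b->q8 q9-a->q6 q9-b->q10 q10-a->q11 q10-b->q10 q11-a->q8 q11-b->q0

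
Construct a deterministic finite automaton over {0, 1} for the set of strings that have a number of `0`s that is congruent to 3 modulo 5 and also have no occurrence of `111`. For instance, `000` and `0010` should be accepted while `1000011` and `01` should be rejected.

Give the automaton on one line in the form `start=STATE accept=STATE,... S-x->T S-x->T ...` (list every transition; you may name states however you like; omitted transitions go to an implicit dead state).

Build one automaton per condition and run them in lockstep. The first has 5 states tracking the count of `0`s modulo 5; the second has 4 states tracking partial matches of the forbidden pattern `111`. A product state is a pair (one from each), accepting exactly when both do. Minimizing collapses redundant product states.
          0    1  
>  s0     s1   s2 
   s1     s3   s4 
   s2     s1   s5 
   s3     s6   s7 
   s4     s3   s8 
   s5     s1   s9 
 * s6    s10  s11 
   s7     s6  s12 
   s8     s3   s9 
   s9     s9   s9 
   s10    s0  s13 
 * s11   s10  s14 
   s12    s6   s9 
   s13    s0  s15 
 * s14   s10   s9 
   s15    s0   s9 
(> = start, * = accepting)

start=s0 accept=s6,s11,s14 s0-0->s1 s0-1->s2 s1-0->s3 s1-1->s4 s2-0->s1 s2-1->s5 s3-0->s6 s3-1->s7 s4-0->s3 s4-1->s8 s5-0->s1 s5-1->s9 s6-0->s10 s6-1->s11 s7-0->s6 s7-1->s12 s8-0->s3 s8-1->s9 s9-0->s9 s9-1->s9 s10-0->s0 s10-1->s13 s11-0->s10 s11-1->s14 s12-0->s6 s12-1->s9 s13-0->s0 s13-1->s15 s14-0->s10 s14-1->s9 s15-0->s0 s15-1->s9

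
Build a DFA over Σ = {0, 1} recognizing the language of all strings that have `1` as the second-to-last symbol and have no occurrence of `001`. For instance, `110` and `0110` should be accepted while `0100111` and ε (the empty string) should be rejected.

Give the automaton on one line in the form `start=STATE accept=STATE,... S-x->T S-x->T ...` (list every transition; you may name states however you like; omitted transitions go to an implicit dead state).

Handle the two conditions separately and then intersect. One (7 states) tracks the last 2 symbols read; the other (4 states) tracks partial matches of the forbidden pattern `001`. Each combined state is a pair, one component from each; accept when both components accept. Equivalent product states are then merged.
A 6-state machine:
        0   1  
>  s0   s1  s2 
   s1   s3  s2 
   s2   s4  s5 
   s3   s3  s3 
 * s4   s3  s2 
 * s5   s4  s5 
(> = start, * = accepting)

start=s0 accept=s4,s5 s0-0->s1 s0-1->s2 s1-0->s3 s1-1->s2 s2-0->s4 s2-1->s5 s3-0->s3 s3-1->s3 s4-0->s3 s4-1->s2 s5-0->s4 s5-1->s5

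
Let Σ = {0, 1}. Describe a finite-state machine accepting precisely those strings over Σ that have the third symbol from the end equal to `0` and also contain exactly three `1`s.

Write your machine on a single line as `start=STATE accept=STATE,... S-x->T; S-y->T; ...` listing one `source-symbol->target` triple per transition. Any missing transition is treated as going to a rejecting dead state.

start=q0; accept=q7,q12,q13,q15; q0-0->q0; q0-1->q1; q1-0->q2; q1-1->q3; q2-0->q2; q2-1->q4; q3-0->q5; q3-1->q6; q4-0->q5; q4-1->q7; q5-0->q8; q5-1->q9; q6-0->q10; q6-1->q11; q7-0->q10; q7-1->q11; q8-0->q8; q8-1->q12; q9-0->q13; q9-1->q11; q10-0->q14; q10-1->q11; q11-0->q11; q11-1->q11; q12-0->q13; q12-1->q11; q13-0->q14; q13-1->q11; q14-0->q15; q14-1->q11; q15-0->q15; q15-1->q11

Run two small machines in parallel and take their product. One (15 states) tracks the last 3 symbols read; the other (5 states) tracks the count of `1`s, saturating at 4. Each combined state is a pair, one component from each; accept when both components accept. Minimizing collapses redundant product states.
A 16-state machine:
          0    1  
>  q0     q0   q1 
   q1     q2   q3 
   q2     q2   q4 
   q3     q5   q6 
   q4     q5   q7 
   q5     q8   q9 
   q6    q10  q11 
 * q7    q10  q11 
   q8     q8  q12 
   q9    q13  q11 
   q10   q14  q11 
   q11   q11  q11 
 * q12   q13  q11 
 * q13   q14  q11 
   q14   q15  q11 
 * q15   q15  q11 
(> = start, * = accepting)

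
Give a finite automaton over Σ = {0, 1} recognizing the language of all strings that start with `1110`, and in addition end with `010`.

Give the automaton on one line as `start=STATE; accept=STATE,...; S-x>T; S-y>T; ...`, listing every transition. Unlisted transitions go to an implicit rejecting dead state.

Build one automaton per condition and run them in lockstep. One (6 states) tracks whether the input so far still matches the prefix `1110`; the other (4 states) tracks how much of the suffix `010` has currently been matched. Each combined state is a pair, one component from each; accept when both components accept.
12 states suffice.
          0    1  
>  S0     S1   S2 
   S1     S1   S3 
   S2     S1   S4 
   S3     S5   S6 
   S4     S1   S7 
   S5     S1   S3 
   S6     S1   S6 
   S7     S8   S6 
   S8     S8   S9 
   S9    S10  S11 
 * S10    S8   S9 
   S11    S8  S11 
(> = start, * = accepting)

start=S0; accept=S10; S0-0>S1; S0-1>S2; S1-0>S1; S1-1>S3; S2-0>S1; S2-1>S4; S3-0>S5; S3-1>S6; S4-0>S1; S4-1>S7; S5-0>S1; S5-1>S3; S6-0>S1; S6-1>S6; S7-0>S8; S7-1>S6; S8-0>S8; S8-1>S9; S9-0>S10; S9-1>S11; S10-0>S8; S10-1>S9; S11-0>S8; S11-1>S11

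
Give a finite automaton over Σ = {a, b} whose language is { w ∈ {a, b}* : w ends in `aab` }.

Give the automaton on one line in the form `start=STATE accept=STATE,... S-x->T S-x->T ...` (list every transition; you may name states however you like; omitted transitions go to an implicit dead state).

Remember how much of `aab` the current input suffix matches. State q0 means no match yet; q1 means the last symbol is `a`; q2 means the last 2 symbols are `aa`; q3 means the last 3 symbols are `aab`. Only q3 accepts. On a mismatch, fall back to the longest proper suffix that is still a prefix of `aab`.
With 4 states:
        a   b  
>  q0   q1  q0 
   q1   q2  q0 
   q2   q2  q3 
 * q3   q1  q0 
(> = start, * = accepting)

start=q0 accept=q3 q0-a->q1 q0-b->q0 q1-a->q2 q1-b->q0 q2-a->q2 q2-b->q3 q3-a->q1 q3-b->q0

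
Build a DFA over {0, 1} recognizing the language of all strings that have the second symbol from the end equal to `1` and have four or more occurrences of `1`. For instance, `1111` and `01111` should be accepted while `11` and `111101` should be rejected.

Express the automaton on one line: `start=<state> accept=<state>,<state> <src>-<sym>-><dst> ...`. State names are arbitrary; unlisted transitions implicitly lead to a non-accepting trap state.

Handle the two conditions separately and then intersect. One (7 states) tracks the last 2 symbols read; the other (6 states) tracks the count of `1`s, saturating at 5. Each combined state is a pair, one component from each; accept when both components accept.
A 23-state machine:
          0    1  
>  q0     q1   q2 
   q1     q3   q4 
   q2     q5   q6 
   q3     q3   q4 
   q4     q5   q6 
   q5     q7   q8 
   q6     q9  q10 
   q7     q7   q8 
   q8     q9  q10 
   q9    q11  q12 
   q10   q13  q14 
   q11   q11  q12 
   q12   q13  q14 
   q13   q15  q16 
 * q14   q17  q18 
   q15   q15  q16 
   q16   q17  q18 
 * q17   q19  q20 
 * q18   q21  q18 
   q19   q19  q20 
   q20   q21  q18 
 * q21   q22  q20 
   q22   q22  q20 
(> = start, * = accepting)

start=q0 accept=q14,q17,q18,q21 q0-0->q1 q0-1->q2 q1-0->q3 q1-1->q4 q2-0->q5 q2-1->q6 q3-0->q3 q3-1->q4 q4-0->q5 q4-1->q6 q5-0->q7 q5-1->q8 q6-0->q9 q6-1->q10 q7-0->q7 q7-1->q8 q8-0->q9 q8-1->q10 q9-0->q11 q9-1->q12 q10-0->q13 q10-1->q14 q11-0->q11 q11-1->q12 q12-0->q13 q12-1->q14 q13-0->q15 q13-1->q16 q14-0->q17 q14-1->q18 q15-0->q15 q15-1->q16 q16-0->q17 q16-1->q18 q17-0->q19 q17-1->q20 q18-0->q21 q18-1->q18 q19-0->q19 q19-1->q20 q20-0->q21 q20-1->q18 q21-0->q22 q21-1->q20 q22-0->q22 q22-1->q20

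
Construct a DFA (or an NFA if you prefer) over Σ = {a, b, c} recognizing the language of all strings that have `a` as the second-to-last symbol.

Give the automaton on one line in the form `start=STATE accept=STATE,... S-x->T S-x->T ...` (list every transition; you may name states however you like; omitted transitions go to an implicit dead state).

start=s0 accept=s4,s5,s6 s0-a->s1 s0-b->s2 s0-c->s3 s1-a->s4 s1-b->s5 s1-c->s6 s2-a->s7 s2-b->s8 s2-c->s9 s3-a->s10 s3-b->s11 s3-c->s12 s4-a->s4 s4-b->s5 s4-c->s6 s5-a->s7 s5-b->s8 s5-c->s9 s6-a->s10 s6-b->s11 s6-c->s12 s7-a->s4 s7-b->s5 s7-c->s6 s8-a->s7 s8-b->s8 s8-c->s9 s9-a->s10 s9-b->s11 s9-c->s12 s10-a->s4 s10-b->s5 s10-c->s6 s11-a->s7 s11-b->s8 s11-c->s9 s12-a->s10 s12-b->s11 s12-c->s12

A DFA must remember the last 2 symbols (since which symbol is second-to-last isn't known until the input ends). Use one state per possible window of the last ≤2 symbols; accept from those whose window starts with `a`.
With 13 states:
          a    b    c  
>  s0     s1   s2   s3 
   s1     s4   s5   s6 
   s2     s7   s8   s9 
   s3    s10  s11  s12 
 * s4     s4   s5   s6 
 * s5     s7   s8   s9 
 * s6    s10  s11  s12 
   s7     s4   s5   s6 
   s8     s7   s8   s9 
   s9    s10  s11  s12 
   s10    s4   s5   s6 
   s11    s7   s8   s9 
   s12   s10  s11  s12 
(> = start, * = accepting)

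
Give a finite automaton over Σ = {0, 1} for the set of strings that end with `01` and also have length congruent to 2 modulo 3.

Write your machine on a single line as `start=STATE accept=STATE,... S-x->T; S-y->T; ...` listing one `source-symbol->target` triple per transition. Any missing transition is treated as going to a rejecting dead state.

Build one automaton per condition and run them in lockstep. The first has 3 states tracking how much of the suffix `01` has currently been matched; the second has 3 states tracking the input length modulo 3. A product state is a pair (one from each), accepting exactly when both do.
With 9 states:
       0  1 
>  A   B  C 
   B   D  E 
   C   D  F 
   D   G  H 
 * E   G  A 
   F   G  A 
   G   B  I 
   H   B  C 
   I   D  F 
(> = start, * = accepting)

start=A; accept=E; A-0->B; A-1->C; B-0->D; B-1->E; C-0->D; C-1->F; D-0->G; D-1->H; E-0->G; E-1->A; F-0->G; F-1->A; G-0->B; G-1->I; H-0->B; H-1->C; I-0->D; I-1->F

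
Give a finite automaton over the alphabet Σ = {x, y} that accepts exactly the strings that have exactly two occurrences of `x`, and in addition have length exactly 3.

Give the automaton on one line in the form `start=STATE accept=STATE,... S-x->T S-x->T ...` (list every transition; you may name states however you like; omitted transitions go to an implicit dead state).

Build one automaton per condition and run them in lockstep. One (4 states) tracks the count of `x`s, saturating at 3; the other (5 states) tracks the input length, saturating at 4. Each combined state is a pair, one component from each; accept when both components accept. Equivalent product states are then merged.
        x   y  
>  q0   q1  q2 
   q1   q3  q4 
   q2   q4  q5 
   q3   q5  q6 
   q4   q6  q5 
   q5   q5  q5 
 * q6   q5  q5 
(> = start, * = accepting)

start=q0 accept=q6 q0-x->q1 q0-y->q2 q1-x->q3 q1-y->q4 q2-x->q4 q2-y->q5 q3-x->q5 q3-y->q6 q4-x->q6 q4-y->q5 q5-x->q5 q5-y->q5 q6-x->q5 q6-y->q5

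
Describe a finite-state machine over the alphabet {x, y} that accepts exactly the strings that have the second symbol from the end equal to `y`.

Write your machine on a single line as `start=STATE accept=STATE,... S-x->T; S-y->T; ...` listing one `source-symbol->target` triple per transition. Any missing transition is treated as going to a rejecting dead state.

Because acceptance depends on a position counted from the end, the machine has to buffer the most recent 2 symbols. Make each state the string of the last up-to-2 symbols read; on input `x` shift the window left and append `x`. Accept when the buffered window has length 2 and begins with `y`.
7 states suffice.
        x   y  
>  q0   q1  q2 
   q1   q3  q4 
   q2   q5  q6 
   q3   q3  q4 
   q4   q5  q6 
 * q5   q3  q4 
 * q6   q5  q6 
(> = start, * = accepting)

start=q0; accept=q5,q6; q0-x->q1; q0-y->q2; q1-x->q3; q1-y->q4; q2-x->q5; q2-y->q6; q3-x->q3; q3-y->q4; q4-x->q5; q4-y->q6; q5-x->q3; q5-y->q4; q6-x->q5; q6-y->q6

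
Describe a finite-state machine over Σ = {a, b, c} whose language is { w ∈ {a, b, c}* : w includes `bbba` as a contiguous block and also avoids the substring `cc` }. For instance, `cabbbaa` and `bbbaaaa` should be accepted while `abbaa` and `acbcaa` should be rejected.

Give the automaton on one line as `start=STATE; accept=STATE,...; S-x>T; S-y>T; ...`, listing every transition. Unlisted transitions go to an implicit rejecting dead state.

start=q0; accept=q7,q9; q0-a>q0; q0-b>q1; q0-c>q2; q1-a>q0; q1-b>q3; q1-c>q2; q2-a>q0; q2-b>q1; q2-c>q4; q3-a>q0; q3-b>q5; q3-c>q2; q4-a>q4; q4-b>q6; q4-c>q4; q5-a>q7; q5-b>q5; q5-c>q2; q6-a>q4; q6-b>q8; q6-c>q4; q7-a>q7; q7-b>q7; q7-c>q9; q8-a>q4; q8-b>q10; q8-c>q4; q9-a>q7; q9-b>q7; q9-c>q11; q10-a>q11; q10-b>q10; q10-c>q4; q11-a>q11; q11-b>q11; q11-c>q11

Run two small machines in parallel and take their product. One (5 states) tracks whether and how much of `bbba` has been seen; the other (3 states) tracks partial matches of the forbidden pattern `cc`. Each combined state is a pair, one component from each; accept when both components accept.
A 12-state machine:
          a    b    c  
>  q0     q0   q1   q2 
   q1     q0   q3   q2 
   q2     q0   q1   q4 
   q3     q0   q5   q2 
   q4     q4   q6   q4 
   q5     q7   q5   q2 
   q6     q4   q8   q4 
 * q7     q7   q7   q9 
   q8     q4  q10   q4 
 * q9     q7   q7  q11 
   q10   q11  q10   q4 
   q11   q11  q11  q11 
(> = start, * = accepting)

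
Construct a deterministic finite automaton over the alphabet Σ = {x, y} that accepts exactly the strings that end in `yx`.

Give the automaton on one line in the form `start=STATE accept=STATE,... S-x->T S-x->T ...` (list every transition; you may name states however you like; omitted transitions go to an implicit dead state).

Remember how much of `yx` the current input suffix matches. State s0 means no match yet; s1 means the last symbol is `y`; s2 means the last 2 symbols are `yx`. Only s2 accepts. On a mismatch, fall back to the longest proper suffix that is still a prefix of `yx`.
With 3 states:
        x   y  
>  s0   s0  s1 
   s1   s2  s1 
 * s2   s0  s1 
(> = start, * = accepting)

start=s0 accept=s2 s0-x->s0 s0-y->s1 s1-x->s2 s1-y->s1 s2-x->s0 s2-y->s1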